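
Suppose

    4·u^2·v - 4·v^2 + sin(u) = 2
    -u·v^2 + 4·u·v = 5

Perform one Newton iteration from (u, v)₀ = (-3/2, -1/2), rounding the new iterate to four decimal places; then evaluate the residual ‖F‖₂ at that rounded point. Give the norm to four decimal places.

At (-3/2, -1/2): F = (-8.497495, -1.6250).
Jacobian J = [[8·u·v + cos(u), 4·u^2 - 8·v], [-v^2 + 4·v, -2·u·v + 4·u]].
At the point, J = [[6.070737, 13.0000], [-2.2500, -7.5000]] (det J = -16.280529).
Solving J·Δ = −F gives Δ = (5.2121, -1.7803).
Then the next iterate is (u, v)₁ = (3.7121, -2.2803).
Re-evaluating at (3.7121, -2.2803): F = (-149.026407, -58.160866), so ‖F‖₂ = 159.9736.

159.9736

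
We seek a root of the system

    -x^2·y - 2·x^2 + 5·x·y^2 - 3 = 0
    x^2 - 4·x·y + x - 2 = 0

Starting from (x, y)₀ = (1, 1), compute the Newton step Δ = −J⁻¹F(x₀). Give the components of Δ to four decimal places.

(-3.0769, -0.2308)

At (1, 1): F = (-1.0000, -4.0000).
Jacobian J = [[-2·x·y - 4·x + 5·y^2, -x^2 + 10·x·y], [2·x - 4·y + 1, -4·x]].
At the point, J = [[-1.0000, 9.0000], [-1.0000, -4.0000]] (det J = 13.0000).
Solving J·Δ = −F gives Δ = (-3.0769, -0.2308).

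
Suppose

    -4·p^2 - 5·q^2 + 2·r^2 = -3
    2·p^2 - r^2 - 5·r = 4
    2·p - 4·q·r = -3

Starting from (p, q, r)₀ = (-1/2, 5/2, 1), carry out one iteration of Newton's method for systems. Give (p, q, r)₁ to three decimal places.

(-2.955, 0.912, 0.344)

At (-1/2, 5/2, 1): F = (-27.250, -9.500, -8.000).
Jacobian J = [[-8·p, -10·q, 4·r], [4·p, 0, -2·r - 5], [2, -4·r, -4·q]].
At the point, J = [[4.000, -25.000, 4.000], [-2.000, 0.000, -7.000], [2.000, -4.000, -10.000]] (det J = 770.000).
Solving J·Δ = −F gives Δ = (-2.455, -1.588, -0.656).
Then the next iterate is (p, q, r)₁ = (-2.955, 0.912, 0.344).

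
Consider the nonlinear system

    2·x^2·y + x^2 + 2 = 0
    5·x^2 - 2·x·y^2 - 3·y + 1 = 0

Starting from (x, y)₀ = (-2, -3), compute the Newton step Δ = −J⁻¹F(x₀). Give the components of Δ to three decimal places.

(-0.178, 2.695)

At (-2, -3): F = (-18.000, 66.000).
Jacobian J = [[4·x·y + 2·x, 2·x^2], [10·x - 2·y^2, -4·x·y - 3]].
At the point, J = [[20.000, 8.000], [-38.000, -27.000]] (det J = -236.000).
Solving J·Δ = −F gives Δ = (-0.178, 2.695).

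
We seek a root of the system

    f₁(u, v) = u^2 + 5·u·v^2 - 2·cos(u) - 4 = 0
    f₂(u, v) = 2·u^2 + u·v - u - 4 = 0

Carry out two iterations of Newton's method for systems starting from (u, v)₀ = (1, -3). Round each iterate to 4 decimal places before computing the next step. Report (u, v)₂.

At (1, -3): F = (40.919395, -6.0000).
Jacobian J = [[2·u + 5·v^2 + 2·sin(u), 10·u·v], [4·u + v - 1, u]].
At the point, J = [[48.682942, -30.0000], [0.0000, 1.0000]] (det J = 48.682942).
Solving J·Δ = −F gives Δ = (2.8569, 6.0000).
Then the next iterate is (u, v)₁ = (3.8569, 3.0000).
Round to (3.8569, 3.0000) and repeat: F = (185.945961, 33.465155), J = [[51.402101, 115.7070], [17.4276, 3.8569]].
Δ = (-1.7352, -0.8362), so (u, v)₂ = (2.1217, 2.1638).

(2.1217, 2.1638)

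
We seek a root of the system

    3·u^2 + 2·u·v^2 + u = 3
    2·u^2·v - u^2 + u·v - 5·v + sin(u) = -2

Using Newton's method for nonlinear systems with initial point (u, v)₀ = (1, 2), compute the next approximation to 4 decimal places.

(0.9926, 0.8890)

At (1, 2): F = (9.0000, -2.158529).
Jacobian J = [[6·u + 2·v^2 + 1, 4·u·v], [4·u·v - 2·u + v + cos(u), 2·u^2 + u - 5]].
At the point, J = [[15.0000, 8.0000], [8.540302, -2.0000]] (det J = -98.322418).
Solving J·Δ = −F gives Δ = (-0.0074, -1.1110).
Then the next iterate is (u, v)₁ = (0.9926, 0.8890).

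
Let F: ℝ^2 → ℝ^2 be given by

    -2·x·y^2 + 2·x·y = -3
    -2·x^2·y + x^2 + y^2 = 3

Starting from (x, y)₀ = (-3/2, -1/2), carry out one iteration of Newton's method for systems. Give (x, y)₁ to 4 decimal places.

At (-3/2, -1/2): F = (5.2500, 1.7500).
Jacobian J = [[-2·y^2 + 2·y, -4·x·y + 2·x], [-4·x·y + 2·x, -2·x^2 + 2·y]].
At the point, J = [[-1.5000, -6.0000], [-6.0000, -5.5000]] (det J = -27.7500).
Solving J·Δ = −F gives Δ = (-0.6622, 1.0405).
Then the next iterate is (x, y)₁ = (-2.1622, 0.5405).

(-2.1622, 0.5405)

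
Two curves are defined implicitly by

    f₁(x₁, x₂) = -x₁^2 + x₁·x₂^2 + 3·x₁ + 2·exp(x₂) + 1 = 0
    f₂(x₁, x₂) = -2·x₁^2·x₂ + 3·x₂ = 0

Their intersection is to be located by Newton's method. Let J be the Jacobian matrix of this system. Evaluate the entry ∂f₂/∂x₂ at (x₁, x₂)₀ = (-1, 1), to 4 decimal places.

1.0000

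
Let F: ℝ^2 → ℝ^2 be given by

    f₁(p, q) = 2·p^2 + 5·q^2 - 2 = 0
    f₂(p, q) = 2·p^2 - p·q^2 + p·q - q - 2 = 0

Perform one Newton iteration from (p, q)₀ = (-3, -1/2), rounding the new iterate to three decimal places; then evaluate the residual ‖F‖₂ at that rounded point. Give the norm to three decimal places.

At (-3, -1/2): F = (17.250, 18.750).
Jacobian J = [[4·p, 10·q], [4·p - q^2 + q, -2·p·q + p - 1]].
At the point, J = [[-12.000, -5.000], [-12.750, -7.000]] (det J = 20.250).
Solving J·Δ = −F gives Δ = (1.333, 0.250).
Then the next iterate is (p, q)₁ = (-1.667, -0.250).
Re-evaluating at (-1.667, -0.250): F = (3.87028, 4.32872), so ‖F‖₂ = 5.807.

5.807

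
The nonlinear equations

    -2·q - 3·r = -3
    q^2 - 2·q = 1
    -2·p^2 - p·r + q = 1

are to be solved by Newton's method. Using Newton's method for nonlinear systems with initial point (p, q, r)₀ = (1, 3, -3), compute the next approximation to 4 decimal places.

At (1, 3, -3): F = (6.0000, 2.0000, 3.0000).
Jacobian J = [[0, -2, -3], [0, 2·q - 2, 0], [-4·p - r, 1, -p]].
At the point, J = [[0.0000, -2.0000, -3.0000], [0.0000, 4.0000, 0.0000], [-1.0000, 1.0000, -1.0000]] (det J = -12.0000).
Solving J·Δ = −F gives Δ = (0.1667, -0.5000, 2.3333).
Then the next iterate is (p, q, r)₁ = (1.1667, 2.5000, -0.6667).

(1.1667, 2.5000, -0.6667)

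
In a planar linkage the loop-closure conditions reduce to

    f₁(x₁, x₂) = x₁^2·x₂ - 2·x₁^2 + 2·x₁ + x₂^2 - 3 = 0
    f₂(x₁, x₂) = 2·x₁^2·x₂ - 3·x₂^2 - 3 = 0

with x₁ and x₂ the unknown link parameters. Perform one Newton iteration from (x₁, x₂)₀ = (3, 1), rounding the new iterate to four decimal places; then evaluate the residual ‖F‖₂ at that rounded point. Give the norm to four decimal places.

2.1533

At (3, 1): F = (-5.0000, 12.0000).
Jacobian J = [[2·x₁·x₂ - 4·x₁ + 2, x₁^2 + 2·x₂], [4·x₁·x₂, 2·x₁^2 - 6·x₂]].
At the point, J = [[-4.0000, 11.0000], [12.0000, 12.0000]] (det J = -180.0000).
Solving J·Δ = −F gives Δ = (-1.0667, 0.0667).
Then the next iterate is (x₁, x₂)₁ = (1.9333, 1.0667).
Re-evaluating at (1.9333, 1.0667): F = (-1.483899, 1.560353), so ‖F‖₂ = 2.1533.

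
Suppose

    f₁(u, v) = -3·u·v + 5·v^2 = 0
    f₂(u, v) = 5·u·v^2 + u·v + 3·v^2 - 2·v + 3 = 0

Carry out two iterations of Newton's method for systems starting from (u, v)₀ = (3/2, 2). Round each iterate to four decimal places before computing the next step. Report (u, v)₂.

At (3/2, 2): F = (11.0000, 44.0000).
Jacobian J = [[-3·v, -3·u + 10·v], [5·v^2 + v, 10·u·v + u + 6·v - 2]].
At the point, J = [[-6.0000, 15.5000], [22.0000, 41.5000]] (det J = -590.0000).
Solving J·Δ = −F gives Δ = (-0.3822, -0.8576).
Then the next iterate is (u, v)₁ = (1.1178, 1.1424).
Round to (1.1178, 1.1424) and repeat: F = (2.694465, 13.201488), J = [[-3.4272, 8.0706], [7.667789, 18.741947]].
Δ = (-0.4444, -0.5226), so (u, v)₂ = (0.6734, 0.6198).

(0.6734, 0.6198)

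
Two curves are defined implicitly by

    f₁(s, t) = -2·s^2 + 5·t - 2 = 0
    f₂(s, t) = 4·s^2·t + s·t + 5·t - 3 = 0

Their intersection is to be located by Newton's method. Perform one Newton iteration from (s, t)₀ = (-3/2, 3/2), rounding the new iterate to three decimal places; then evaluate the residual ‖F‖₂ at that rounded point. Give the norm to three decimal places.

3.836

At (-3/2, 3/2): F = (1.000, 15.750).
Jacobian J = [[-4·s, 5], [8·s·t + t, 4·s^2 + s + 5]].
At the point, J = [[6.000, 5.000], [-16.500, 12.500]] (det J = 157.500).
Solving J·Δ = −F gives Δ = (0.421, -0.705).
Then the next iterate is (s, t)₁ = (-1.079, 0.795).
Re-evaluating at (-1.079, 0.795): F = (-0.35348, 3.81948), so ‖F‖₂ = 3.836.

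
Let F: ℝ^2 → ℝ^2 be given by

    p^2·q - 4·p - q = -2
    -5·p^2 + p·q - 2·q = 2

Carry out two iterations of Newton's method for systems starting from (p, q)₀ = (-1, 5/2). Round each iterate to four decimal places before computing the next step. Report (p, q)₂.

(0.4176, 0.1205)

At (-1, 5/2): F = (6.0000, -14.5000).
Jacobian J = [[2·p·q - 4, p^2 - 1], [-10·p + q, p - 2]].
At the point, J = [[-9.0000, 0.0000], [12.5000, -3.0000]] (det J = 27.0000).
Solving J·Δ = −F gives Δ = (0.6667, -2.0556).
Then the next iterate is (p, q)₁ = (-0.3333, 0.4444).
Round to (-0.3333, 0.4444) and repeat: F = (2.938168, -3.592363), J = [[-4.296237, -0.888911], [3.7774, -2.3333]].
Δ = (0.7509, -0.3239), so (p, q)₂ = (0.4176, 0.1205).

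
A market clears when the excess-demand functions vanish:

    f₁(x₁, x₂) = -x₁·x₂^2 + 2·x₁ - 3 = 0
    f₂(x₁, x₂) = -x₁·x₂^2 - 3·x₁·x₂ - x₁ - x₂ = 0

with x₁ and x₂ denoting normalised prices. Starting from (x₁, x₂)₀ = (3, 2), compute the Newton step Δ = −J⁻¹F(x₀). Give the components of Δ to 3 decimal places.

At (3, 2): F = (-9.000, -35.000).
Jacobian J = [[-x₂^2 + 2, -2·x₁·x₂], [-x₂^2 - 3·x₂ - 1, -2·x₁·x₂ - 3·x₁ - 1]].
At the point, J = [[-2.000, -12.000], [-11.000, -22.000]] (det J = -88.000).
Solving J·Δ = −F gives Δ = (-2.523, -0.330).

(-2.523, -0.330)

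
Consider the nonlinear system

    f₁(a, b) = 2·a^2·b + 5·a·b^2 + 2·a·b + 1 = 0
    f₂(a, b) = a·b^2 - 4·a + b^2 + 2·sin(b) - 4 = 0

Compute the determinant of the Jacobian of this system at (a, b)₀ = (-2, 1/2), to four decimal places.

-23.8215

J = [[4·a·b + 5·b^2 + 2·b, 2·a^2 + 10·a·b + 2·a], [b^2 - 4, 2·a·b + 2·b + 2·cos(b)]].
At the point, J = [[-1.7500, -6.0000], [-3.7500, 0.755165]].
det J = -23.8215.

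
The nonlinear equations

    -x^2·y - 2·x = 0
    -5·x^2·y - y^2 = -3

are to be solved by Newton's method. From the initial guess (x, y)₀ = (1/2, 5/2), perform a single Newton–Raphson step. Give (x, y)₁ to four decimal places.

(0.1575, 2.1650)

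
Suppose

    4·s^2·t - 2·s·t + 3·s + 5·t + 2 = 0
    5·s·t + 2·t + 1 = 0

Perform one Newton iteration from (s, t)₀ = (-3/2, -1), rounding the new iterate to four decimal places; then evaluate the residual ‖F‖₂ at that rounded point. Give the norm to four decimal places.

8.9855

At (-3/2, -1): F = (-19.5000, 6.5000).
Jacobian J = [[8·s·t - 2·t + 3, 4·s^2 - 2·s + 5], [5·t, 5·s + 2]].
At the point, J = [[17.0000, 17.0000], [-5.0000, -5.5000]] (det J = -8.5000).
Solving J·Δ = −F gives Δ = (-0.3824, 1.5294).
Then the next iterate is (s, t)₁ = (-1.8824, 0.5294).
Re-evaluating at (-1.8824, 0.5294): F = (8.496452, -2.923913), so ‖F‖₂ = 8.9855.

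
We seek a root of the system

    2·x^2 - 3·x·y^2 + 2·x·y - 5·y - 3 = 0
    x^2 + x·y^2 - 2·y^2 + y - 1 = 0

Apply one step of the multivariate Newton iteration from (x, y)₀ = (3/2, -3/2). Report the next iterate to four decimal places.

(1.5251, -1.0027)

At (3/2, -3/2): F = (-5.6250, -1.3750).
Jacobian J = [[4·x - 3·y^2 + 2·y, -6·x·y + 2·x - 5], [2·x + y^2, 2·x·y - 4·y + 1]].
At the point, J = [[-3.7500, 11.5000], [5.2500, 2.5000]] (det J = -69.7500).
Solving J·Δ = −F gives Δ = (0.0251, 0.4973).
Then the next iterate is (x, y)₁ = (1.5251, -1.0027).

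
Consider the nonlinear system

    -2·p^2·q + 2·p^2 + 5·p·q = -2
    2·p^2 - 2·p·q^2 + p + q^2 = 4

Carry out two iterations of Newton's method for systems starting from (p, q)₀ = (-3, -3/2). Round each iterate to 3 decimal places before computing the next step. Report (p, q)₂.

At (-3, -3/2): F = (69.500, 26.750).
Jacobian J = [[-4·p·q + 4·p + 5·q, -2·p^2 + 5·p], [4·p - 2·q^2 + 1, -4·p·q + 2·q]].
At the point, J = [[-37.500, -33.000], [-15.500, -21.000]] (det J = 276.000).
Solving J·Δ = −F gives Δ = (2.090, -0.269).
Then the next iterate is (p, q)₁ = (-0.910, -1.769).
Round to (-0.910, -1.769) and repeat: F = (14.63497, 5.57100), J = [[-18.92416, -6.20620], [-8.89872, -9.97716]].
Δ = (0.834, -0.186), so (p, q)₂ = (-0.076, -1.955).

(-0.076, -1.955)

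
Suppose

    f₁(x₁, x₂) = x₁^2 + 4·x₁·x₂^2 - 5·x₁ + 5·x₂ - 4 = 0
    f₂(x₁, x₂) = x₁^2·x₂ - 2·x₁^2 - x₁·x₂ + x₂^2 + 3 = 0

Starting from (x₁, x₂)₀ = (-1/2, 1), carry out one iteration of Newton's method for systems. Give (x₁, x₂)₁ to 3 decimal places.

(-0.398, -0.545)

At (-1/2, 1): F = (1.750, 4.250).
Jacobian J = [[2·x₁ + 4·x₂^2 - 5, 8·x₁·x₂ + 5], [2·x₁·x₂ - 4·x₁ - x₂, x₁^2 - x₁ + 2·x₂]].
At the point, J = [[-2.000, 1.000], [0.000, 2.750]] (det J = -5.500).
Solving J·Δ = −F gives Δ = (0.102, -1.545).
Then the next iterate is (x₁, x₂)₁ = (-0.398, -0.545).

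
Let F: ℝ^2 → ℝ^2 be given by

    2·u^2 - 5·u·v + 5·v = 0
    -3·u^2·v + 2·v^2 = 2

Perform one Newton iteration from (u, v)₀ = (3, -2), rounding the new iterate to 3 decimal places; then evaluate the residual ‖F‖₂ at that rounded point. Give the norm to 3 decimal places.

17.252

At (3, -2): F = (38.000, 60.000).
Jacobian J = [[4·u - 5·v, -5·u + 5], [-6·u·v, -3·u^2 + 4·v]].
At the point, J = [[22.000, -10.000], [36.000, -35.000]] (det J = -410.000).
Solving J·Δ = −F gives Δ = (-1.780, -0.117).
Then the next iterate is (u, v)₁ = (1.220, -2.117).
Re-evaluating at (1.220, -2.117): F = (5.30550, 16.41621), so ‖F‖₂ = 17.252.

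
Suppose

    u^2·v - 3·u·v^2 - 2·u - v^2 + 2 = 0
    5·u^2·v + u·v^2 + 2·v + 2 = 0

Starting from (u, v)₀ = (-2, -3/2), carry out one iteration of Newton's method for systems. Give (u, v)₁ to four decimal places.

At (-2, -3/2): F = (11.2500, -35.5000).
Jacobian J = [[2·u·v - 3·v^2 - 2, u^2 - 6·u·v - 2·v], [10·u·v + v^2, 5·u^2 + 2·u·v + 2]].
At the point, J = [[-2.7500, -11.0000], [32.2500, 28.0000]] (det J = 277.7500).
Solving J·Δ = −F gives Δ = (0.2718, 0.9548).
Then the next iterate is (u, v)₁ = (-1.7282, -0.5452).

(-1.7282, -0.5452)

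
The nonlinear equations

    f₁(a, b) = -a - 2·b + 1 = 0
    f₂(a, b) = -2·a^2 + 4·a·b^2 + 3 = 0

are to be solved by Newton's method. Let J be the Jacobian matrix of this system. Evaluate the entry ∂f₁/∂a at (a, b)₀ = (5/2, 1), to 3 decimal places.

-1.000

∂f₁/∂a = -1.
At (5/2, 1) this is -1.000.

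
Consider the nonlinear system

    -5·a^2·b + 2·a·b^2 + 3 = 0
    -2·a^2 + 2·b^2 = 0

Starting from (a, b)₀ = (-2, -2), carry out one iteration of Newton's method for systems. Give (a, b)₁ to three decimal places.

At (-2, -2): F = (27.000, 0.000).
Jacobian J = [[-10·a·b + 2·b^2, -5·a^2 + 4·a·b], [-4·a, 4·b]].
At the point, J = [[-32.000, -4.000], [8.000, -8.000]] (det J = 288.000).
Solving J·Δ = −F gives Δ = (0.750, 0.750).
Then the next iterate is (a, b)₁ = (-1.250, -1.250).

(-1.250, -1.250)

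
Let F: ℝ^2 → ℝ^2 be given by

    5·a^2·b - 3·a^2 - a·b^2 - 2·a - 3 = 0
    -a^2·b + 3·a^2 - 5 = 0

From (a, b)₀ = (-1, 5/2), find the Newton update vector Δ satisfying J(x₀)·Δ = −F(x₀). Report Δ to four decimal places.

(-0.8121, -3.6879)

At (-1, 5/2): F = (14.7500, -4.5000).
Jacobian J = [[10·a·b - 6·a - b^2 - 2, 5·a^2 - 2·a·b], [-2·a·b + 6·a, -a^2]].
At the point, J = [[-27.2500, 10.0000], [-1.0000, -1.0000]] (det J = 37.2500).
Solving J·Δ = −F gives Δ = (-0.8121, -3.6879).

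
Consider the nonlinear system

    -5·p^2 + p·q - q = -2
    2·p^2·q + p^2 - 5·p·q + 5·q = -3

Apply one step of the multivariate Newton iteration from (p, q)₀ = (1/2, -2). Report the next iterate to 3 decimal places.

(0.721, -1.600)

At (1/2, -2): F = (1.750, -2.750).
Jacobian J = [[-10·p + q, p - 1], [4·p·q + 2·p - 5·q, 2·p^2 - 5·p + 5]].
At the point, J = [[-7.000, -0.500], [7.000, 3.000]] (det J = -17.500).
Solving J·Δ = −F gives Δ = (0.221, 0.400).
Then the next iterate is (p, q)₁ = (0.721, -1.600).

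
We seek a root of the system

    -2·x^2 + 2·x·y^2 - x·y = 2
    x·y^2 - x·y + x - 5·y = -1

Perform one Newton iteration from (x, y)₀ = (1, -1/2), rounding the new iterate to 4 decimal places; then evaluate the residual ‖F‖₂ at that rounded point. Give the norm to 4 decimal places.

2.5928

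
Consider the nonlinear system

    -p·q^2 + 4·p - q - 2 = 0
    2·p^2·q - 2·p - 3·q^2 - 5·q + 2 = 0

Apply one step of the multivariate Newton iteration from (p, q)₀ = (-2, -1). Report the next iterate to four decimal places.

(-0.8947, -1.7368)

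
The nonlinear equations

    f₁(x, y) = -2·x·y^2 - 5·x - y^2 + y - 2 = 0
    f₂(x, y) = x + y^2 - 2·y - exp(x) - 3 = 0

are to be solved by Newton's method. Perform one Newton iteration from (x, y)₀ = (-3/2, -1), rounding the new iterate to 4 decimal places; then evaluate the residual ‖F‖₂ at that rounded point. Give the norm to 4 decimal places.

At (-3/2, -1): F = (6.5000, -1.723130).
Jacobian J = [[-2·y^2 - 5, -4·x·y - 2·y + 1], [-exp(x) + 1, 2·y - 2]].
At the point, J = [[-7.0000, -3.0000], [0.776870, -4.0000]] (det J = 30.330610).
Solving J·Δ = −F gives Δ = (1.0277, -0.2312).
Then the next iterate is (x, y)₁ = (-0.4723, -1.2312).
Re-evaluating at (-0.4723, -1.2312): F = (-0.953678, -0.117613), so ‖F‖₂ = 0.9609.

0.9609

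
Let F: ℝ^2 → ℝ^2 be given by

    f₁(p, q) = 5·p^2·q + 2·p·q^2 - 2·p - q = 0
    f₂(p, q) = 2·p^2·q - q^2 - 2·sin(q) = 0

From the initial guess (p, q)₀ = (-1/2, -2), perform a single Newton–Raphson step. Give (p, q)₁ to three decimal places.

(-0.425, -1.460)

At (-1/2, -2): F = (-3.500, -3.18141).
Jacobian J = [[10·p·q + 2·q^2 - 2, 5·p^2 + 4·p·q - 1], [4·p·q, 2·p^2 - 2·q - 2·cos(q)]].
At the point, J = [[16.000, 4.250], [4.000, 5.33229]] (det J = 68.31670).
Solving J·Δ = −F gives Δ = (0.075, 0.540).
Then the next iterate is (p, q)₁ = (-0.425, -1.460).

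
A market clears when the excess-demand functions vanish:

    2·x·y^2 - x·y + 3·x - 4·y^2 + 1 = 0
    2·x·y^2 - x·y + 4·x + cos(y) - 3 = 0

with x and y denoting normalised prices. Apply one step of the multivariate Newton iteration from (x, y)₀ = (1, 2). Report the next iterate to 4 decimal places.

(0.8432, 1.1765)

At (1, 2): F = (-6.0000, 6.583853).
Jacobian J = [[2·y^2 - y + 3, 4·x·y - x - 8·y], [2·y^2 - y + 4, 4·x·y - x - sin(y)]].
At the point, J = [[9.0000, -9.0000], [10.0000, 6.090703]] (det J = 144.816323).
Solving J·Δ = −F gives Δ = (-0.1568, -0.8235).
Then the next iterate is (x, y)₁ = (0.8432, 1.1765).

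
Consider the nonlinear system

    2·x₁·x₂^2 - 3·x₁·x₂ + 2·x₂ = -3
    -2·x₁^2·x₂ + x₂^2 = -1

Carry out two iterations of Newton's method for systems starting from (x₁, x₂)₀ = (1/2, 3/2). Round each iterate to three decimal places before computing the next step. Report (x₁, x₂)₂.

(-26.803, 7.008)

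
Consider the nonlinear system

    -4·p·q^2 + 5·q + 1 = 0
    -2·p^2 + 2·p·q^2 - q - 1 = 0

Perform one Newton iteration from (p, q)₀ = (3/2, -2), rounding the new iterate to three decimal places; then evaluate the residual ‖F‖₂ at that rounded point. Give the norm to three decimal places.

At (3/2, -2): F = (-33.000, 8.500).
Jacobian J = [[-4·q^2, -8·p·q + 5], [-4·p + 2·q^2, 4·p·q - 1]].
At the point, J = [[-16.000, 29.000], [2.000, -13.000]] (det J = 150.000).
Solving J·Δ = −F gives Δ = (-1.217, 0.467).
Then the next iterate is (p, q)₁ = (0.283, -1.533).
Re-evaluating at (0.283, -1.533): F = (-9.32530, 1.70297), so ‖F‖₂ = 9.480.

9.480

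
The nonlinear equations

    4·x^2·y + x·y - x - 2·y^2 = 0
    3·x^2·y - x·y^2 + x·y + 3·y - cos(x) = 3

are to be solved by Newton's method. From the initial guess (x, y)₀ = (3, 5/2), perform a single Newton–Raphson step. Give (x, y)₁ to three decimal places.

At (3, 5/2): F = (82.000, 61.73999).
Jacobian J = [[8·x·y + y - 1, 4·x^2 + x - 4·y], [6·x·y - y^2 + y + sin(x), 3·x^2 - 2·x·y + x + 3]].
At the point, J = [[61.500, 29.000], [41.39112, 18.000]] (det J = -93.34248).
Solving J·Δ = −F gives Δ = (-3.369, 4.317).
Then the next iterate is (x, y)₁ = (-0.369, 6.817).

(-0.369, 6.817)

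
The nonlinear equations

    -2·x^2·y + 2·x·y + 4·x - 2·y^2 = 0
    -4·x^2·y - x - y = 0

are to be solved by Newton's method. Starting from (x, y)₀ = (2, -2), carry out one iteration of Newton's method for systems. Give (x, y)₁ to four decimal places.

(1.3333, -1.3333)

At (2, -2): F = (8.0000, 32.0000).
Jacobian J = [[-4·x·y + 2·y + 4, -2·x^2 + 2·x - 4·y], [-8·x·y - 1, -4·x^2 - 1]].
At the point, J = [[16.0000, 4.0000], [31.0000, -17.0000]] (det J = -396.0000).
Solving J·Δ = −F gives Δ = (-0.6667, 0.6667).
Then the next iterate is (x, y)₁ = (1.3333, -1.3333).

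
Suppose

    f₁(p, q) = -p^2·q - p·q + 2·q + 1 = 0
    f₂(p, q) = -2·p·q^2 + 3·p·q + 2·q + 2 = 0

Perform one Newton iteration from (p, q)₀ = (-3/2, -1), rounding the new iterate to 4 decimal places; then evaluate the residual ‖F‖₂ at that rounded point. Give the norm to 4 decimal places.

2.7265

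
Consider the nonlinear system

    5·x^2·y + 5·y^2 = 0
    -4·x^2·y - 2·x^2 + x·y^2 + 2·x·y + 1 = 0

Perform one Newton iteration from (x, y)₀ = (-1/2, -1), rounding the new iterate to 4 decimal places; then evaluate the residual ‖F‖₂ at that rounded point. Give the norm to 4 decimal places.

At (-1/2, -1): F = (3.7500, 2.0000).
Jacobian J = [[10·x·y, 5·x^2 + 10·y], [-8·x·y - 4·x + y^2 + 2·y, -4·x^2 + 2·x·y + 2·x]].
At the point, J = [[5.0000, -8.7500], [-3.0000, -1.0000]] (det J = -31.2500).
Solving J·Δ = −F gives Δ = (0.4400, 0.6800).
Then the next iterate is (x, y)₁ = (-0.0600, -0.3200).
Re-evaluating at (-0.0600, -0.3200): F = (0.506240, 1.029664), so ‖F‖₂ = 1.1474.

1.1474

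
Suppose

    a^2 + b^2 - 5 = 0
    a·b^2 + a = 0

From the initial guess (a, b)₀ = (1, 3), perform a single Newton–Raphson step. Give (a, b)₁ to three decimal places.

(0.375, 2.375)

At (1, 3): F = (5.000, 10.000).
Jacobian J = [[2·a, 2·b], [b^2 + 1, 2·a·b]].
At the point, J = [[2.000, 6.000], [10.000, 6.000]] (det J = -48.000).
Solving J·Δ = −F gives Δ = (-0.625, -0.625).
Then the next iterate is (a, b)₁ = (0.375, 2.375).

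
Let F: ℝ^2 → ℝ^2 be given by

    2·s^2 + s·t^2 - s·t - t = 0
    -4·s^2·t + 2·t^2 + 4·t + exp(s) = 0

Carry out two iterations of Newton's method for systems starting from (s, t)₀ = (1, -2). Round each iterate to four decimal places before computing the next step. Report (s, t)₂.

(1.0586, 1.5368)

At (1, -2): F = (10.0000, 10.718282).
Jacobian J = [[4·s + t^2 - t, 2·s·t - s - 1], [-8·s·t + exp(s), -4·s^2 + 4·t + 4]].
At the point, J = [[10.0000, -6.0000], [18.718282, -8.0000]] (det J = 32.309691).
Solving J·Δ = −F gives Δ = (0.4856, 2.4760).
Then the next iterate is (s, t)₁ = (1.4856, 0.4760).
Round to (1.4856, 0.4760) and repeat: F = (3.567470, 2.572625), J = [[5.692976, -1.071309], [-1.239550, -2.924029]].
Δ = (-0.4270, 1.0608), so (s, t)₂ = (1.0586, 1.5368).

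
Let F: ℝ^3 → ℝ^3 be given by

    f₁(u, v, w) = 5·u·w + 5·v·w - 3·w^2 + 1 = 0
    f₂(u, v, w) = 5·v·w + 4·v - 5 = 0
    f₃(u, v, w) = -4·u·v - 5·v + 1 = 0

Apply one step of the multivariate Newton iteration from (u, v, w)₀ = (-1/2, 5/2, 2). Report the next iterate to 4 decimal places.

(-0.9130, 1.7100, 0.4848)

At (-1/2, 5/2, 2): F = (9.0000, 30.0000, -6.5000).
Jacobian J = [[5·w, 5·w, 5·u + 5·v - 6·w], [0, 5·w + 4, 5·v], [-4·v, -4·u - 5, 0]].
At the point, J = [[10.0000, 10.0000, -2.0000], [0.0000, 14.0000, 12.5000], [-10.0000, -3.0000, 0.0000]] (det J = -1155.0000).
Solving J·Δ = −F gives Δ = (-0.4130, -0.7900, -1.5152).
Then the next iterate is (u, v, w)₁ = (-0.9130, 1.7100, 0.4848).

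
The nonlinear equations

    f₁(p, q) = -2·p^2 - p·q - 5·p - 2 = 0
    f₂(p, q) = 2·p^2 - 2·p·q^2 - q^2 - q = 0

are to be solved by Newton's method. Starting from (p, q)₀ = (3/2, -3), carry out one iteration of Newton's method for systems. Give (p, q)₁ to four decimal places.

At (3/2, -3): F = (-9.5000, -28.5000).
Jacobian J = [[-4·p - q - 5, -p], [4·p - 2·q^2, -4·p·q - 2·q - 1]].
At the point, J = [[-8.0000, -1.5000], [-12.0000, 23.0000]] (det J = -202.0000).
Solving J·Δ = −F gives Δ = (-1.2933, 0.5644).
Then the next iterate is (p, q)₁ = (0.2067, -2.4356).

(0.2067, -2.4356)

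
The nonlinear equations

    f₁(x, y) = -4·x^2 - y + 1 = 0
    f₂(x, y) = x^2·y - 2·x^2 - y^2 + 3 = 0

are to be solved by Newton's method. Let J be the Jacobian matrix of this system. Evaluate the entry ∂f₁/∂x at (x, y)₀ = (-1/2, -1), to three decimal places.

4.000

∂f₁/∂x = -8·x.
At (-1/2, -1) this is 4.000.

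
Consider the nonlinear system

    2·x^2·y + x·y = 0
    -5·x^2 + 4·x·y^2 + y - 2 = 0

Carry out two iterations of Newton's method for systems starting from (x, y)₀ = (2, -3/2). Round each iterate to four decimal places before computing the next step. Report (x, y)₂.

(0.4472, -1.2355)

At (2, -3/2): F = (-15.0000, -5.5000).
Jacobian J = [[4·x·y + y, 2·x^2 + x], [-10·x + 4·y^2, 8·x·y + 1]].
At the point, J = [[-13.5000, 10.0000], [-11.0000, -23.0000]] (det J = 420.5000).
Solving J·Δ = −F gives Δ = (-0.9512, 0.2158).
Then the next iterate is (x, y)₁ = (1.0488, -1.2842).
Round to (1.0488, -1.2842) and repeat: F = (-4.172061, -1.865511), J = [[-6.671676, 3.248763], [-3.891321, -9.774952]].
Δ = (-0.6016, 0.0487), so (x, y)₂ = (0.4472, -1.2355).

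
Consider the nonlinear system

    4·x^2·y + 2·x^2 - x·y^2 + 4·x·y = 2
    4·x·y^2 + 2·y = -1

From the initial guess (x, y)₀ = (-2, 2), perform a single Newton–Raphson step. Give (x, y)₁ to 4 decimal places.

At (-2, 2): F = (30.0000, -27.0000).
Jacobian J = [[8·x·y + 4·x - y^2 + 4·y, 4·x^2 - 2·x·y + 4·x], [4·y^2, 8·x·y + 2]].
At the point, J = [[-36.0000, 16.0000], [16.0000, -30.0000]] (det J = 824.0000).
Solving J·Δ = −F gives Δ = (0.5680, -0.5971).
Then the next iterate is (x, y)₁ = (-1.4320, 1.4029).

(-1.4320, 1.4029)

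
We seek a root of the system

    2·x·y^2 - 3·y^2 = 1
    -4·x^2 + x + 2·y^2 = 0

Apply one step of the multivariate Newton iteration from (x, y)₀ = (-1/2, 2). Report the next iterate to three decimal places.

(-0.278, 1.049)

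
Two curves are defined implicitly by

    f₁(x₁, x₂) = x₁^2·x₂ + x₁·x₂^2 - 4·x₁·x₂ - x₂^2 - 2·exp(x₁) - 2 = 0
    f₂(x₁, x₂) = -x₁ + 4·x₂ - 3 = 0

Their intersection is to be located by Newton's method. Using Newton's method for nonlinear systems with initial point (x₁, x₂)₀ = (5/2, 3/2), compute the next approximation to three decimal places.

At (5/2, 3/2): F = (-28.61499, 0.500).
Jacobian J = [[2·x₁·x₂ + x₂^2 - 4·x₂ - 2·exp(x₁), x₁^2 + 2·x₁·x₂ - 4·x₁ - 2·x₂], [-1, 4]].
At the point, J = [[-20.61499, 0.750], [-1.000, 4.000]] (det J = -81.70995).
Solving J·Δ = −F gives Δ = (-1.405, -0.476).
Then the next iterate is (x₁, x₂)₁ = (1.095, 1.024).

(1.095, 1.024)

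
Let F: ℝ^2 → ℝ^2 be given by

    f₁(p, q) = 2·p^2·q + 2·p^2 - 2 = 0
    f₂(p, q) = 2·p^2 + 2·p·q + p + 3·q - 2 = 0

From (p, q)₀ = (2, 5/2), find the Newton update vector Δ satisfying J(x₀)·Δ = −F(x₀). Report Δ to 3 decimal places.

(0.262, -4.167)

At (2, 5/2): F = (26.000, 25.500).
Jacobian J = [[4·p·q + 4·p, 2·p^2], [4·p + 2·q + 1, 2·p + 3]].
At the point, J = [[28.000, 8.000], [14.000, 7.000]] (det J = 84.000).
Solving J·Δ = −F gives Δ = (0.262, -4.167).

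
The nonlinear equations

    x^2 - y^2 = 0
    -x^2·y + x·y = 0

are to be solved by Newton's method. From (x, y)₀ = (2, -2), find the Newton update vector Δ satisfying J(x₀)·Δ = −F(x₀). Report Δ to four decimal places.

(-0.5000, 0.5000)

At (2, -2): F = (0.0000, 4.0000).
Jacobian J = [[2·x, -2·y], [-2·x·y + y, -x^2 + x]].
At the point, J = [[4.0000, 4.0000], [6.0000, -2.0000]] (det J = -32.0000).
Solving J·Δ = −F gives Δ = (-0.5000, 0.5000).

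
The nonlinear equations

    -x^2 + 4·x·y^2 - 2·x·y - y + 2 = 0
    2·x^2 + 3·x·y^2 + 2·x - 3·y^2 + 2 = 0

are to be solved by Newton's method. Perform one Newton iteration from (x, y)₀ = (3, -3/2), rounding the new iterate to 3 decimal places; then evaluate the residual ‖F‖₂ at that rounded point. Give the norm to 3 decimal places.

14.983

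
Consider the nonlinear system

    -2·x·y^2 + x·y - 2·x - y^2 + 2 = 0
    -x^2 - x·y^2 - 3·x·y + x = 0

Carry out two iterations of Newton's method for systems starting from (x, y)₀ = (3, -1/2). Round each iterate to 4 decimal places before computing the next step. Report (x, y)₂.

At (3, -1/2): F = (-7.2500, -2.2500).
Jacobian J = [[-2·y^2 + y - 2, -4·x·y + x - 2·y], [-2·x - y^2 - 3·y + 1, -2·x·y - 3·x]].
At the point, J = [[-3.0000, 10.0000], [-3.7500, -6.0000]] (det J = 55.5000).
Solving J·Δ = −F gives Δ = (-1.1892, 0.3682).
Then the next iterate is (x, y)₁ = (1.8108, -0.1318).
Round to (1.8108, -0.1318) and repeat: F = (-1.940546, -0.783662), J = [[-2.166542, 3.029054], [-2.243571, -4.955073]].
Δ = (-0.6839, 0.1515), so (x, y)₂ = (1.1269, 0.0197).

(1.1269, 0.0197)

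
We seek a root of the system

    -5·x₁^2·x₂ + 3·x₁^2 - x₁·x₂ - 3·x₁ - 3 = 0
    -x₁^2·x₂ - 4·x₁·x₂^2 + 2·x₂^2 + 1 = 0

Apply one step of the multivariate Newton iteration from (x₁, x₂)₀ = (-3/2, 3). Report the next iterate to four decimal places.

At (-3/2, 3): F = (-21.0000, 66.2500).
Jacobian J = [[-10·x₁·x₂ + 6·x₁ - x₂ - 3, -5·x₁^2 - x₁], [-2·x₁·x₂ - 4·x₂^2, -x₁^2 - 8·x₁·x₂ + 4·x₂]].
At the point, J = [[30.0000, -9.7500], [-27.0000, 45.7500]] (det J = 1109.2500).
Solving J·Δ = −F gives Δ = (0.2838, -1.2806).
Then the next iterate is (x₁, x₂)₁ = (-1.2162, 1.7194).

(-1.2162, 1.7194)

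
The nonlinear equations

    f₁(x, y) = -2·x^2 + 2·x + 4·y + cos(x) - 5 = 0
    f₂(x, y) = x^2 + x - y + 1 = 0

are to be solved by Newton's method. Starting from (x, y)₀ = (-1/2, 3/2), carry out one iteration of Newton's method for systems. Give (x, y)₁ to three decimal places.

(0.085, 0.750)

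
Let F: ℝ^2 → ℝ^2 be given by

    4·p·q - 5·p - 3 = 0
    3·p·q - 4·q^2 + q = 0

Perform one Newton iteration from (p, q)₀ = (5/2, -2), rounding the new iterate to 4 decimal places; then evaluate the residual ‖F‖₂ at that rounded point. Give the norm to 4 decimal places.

At (5/2, -2): F = (-35.5000, -33.0000).
Jacobian J = [[4·q - 5, 4·p], [3·q, 3·p - 8·q + 1]].
At the point, J = [[-13.0000, 10.0000], [-6.0000, 24.5000]] (det J = -258.5000).
Solving J·Δ = −F gives Δ = (-2.0880, 0.8356).
Then the next iterate is (p, q)₁ = (0.4120, -1.1644).
Re-evaluating at (0.4120, -1.1644): F = (-6.978931, -8.026908), so ‖F‖₂ = 10.6366.

10.6366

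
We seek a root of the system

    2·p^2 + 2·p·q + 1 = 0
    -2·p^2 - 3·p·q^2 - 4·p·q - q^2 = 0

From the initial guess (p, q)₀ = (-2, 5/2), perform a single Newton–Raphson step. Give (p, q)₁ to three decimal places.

(-1.231, 1.673)

At (-2, 5/2): F = (-1.000, 43.250).
Jacobian J = [[4·p + 2·q, 2·p], [-4·p - 3·q^2 - 4·q, -6·p·q - 4·p - 2·q]].
At the point, J = [[-3.000, -4.000], [-20.750, 33.000]] (det J = -182.000).
Solving J·Δ = −F gives Δ = (0.769, -0.827).
Then the next iterate is (p, q)₁ = (-1.231, 1.673).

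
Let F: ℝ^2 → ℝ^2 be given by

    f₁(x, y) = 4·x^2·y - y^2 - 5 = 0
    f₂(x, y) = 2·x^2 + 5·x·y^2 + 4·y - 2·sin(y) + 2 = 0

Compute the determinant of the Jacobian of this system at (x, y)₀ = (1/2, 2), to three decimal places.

J = [[8·x·y, 4·x^2 - 2·y], [4·x + 5·y^2, 10·x·y - 2·cos(y) + 4]].
At the point, J = [[8.000, -3.000], [22.000, 14.83229]].
det J = 184.658.

184.658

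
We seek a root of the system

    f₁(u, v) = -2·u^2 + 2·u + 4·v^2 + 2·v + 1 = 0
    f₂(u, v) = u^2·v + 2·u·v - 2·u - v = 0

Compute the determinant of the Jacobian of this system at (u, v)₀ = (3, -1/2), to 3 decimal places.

-152.000

J = [[-4·u + 2, 8·v + 2], [2·u·v + 2·v - 2, u^2 + 2·u - 1]].
At the point, J = [[-10.000, -2.000], [-6.000, 14.000]].
det J = -152.000.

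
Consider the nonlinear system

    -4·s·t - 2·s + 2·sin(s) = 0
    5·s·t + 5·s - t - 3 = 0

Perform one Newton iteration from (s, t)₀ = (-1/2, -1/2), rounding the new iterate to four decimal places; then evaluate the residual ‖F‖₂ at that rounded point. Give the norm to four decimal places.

2.4472

At (-1/2, -1/2): F = (-0.958851, -3.7500).
Jacobian J = [[-4·t + 2·cos(s) - 2, -4·s], [5·t + 5, 5·s - 1]].
At the point, J = [[1.755165, 2.0000], [2.5000, -3.5000]] (det J = -11.143078).
Solving J·Δ = −F gives Δ = (0.9742, -0.3755).
Then the next iterate is (s, t)₁ = (0.4742, -0.8755).
Re-evaluating at (0.4742, -0.8755): F = (1.625502, -1.829310), so ‖F‖₂ = 2.4472.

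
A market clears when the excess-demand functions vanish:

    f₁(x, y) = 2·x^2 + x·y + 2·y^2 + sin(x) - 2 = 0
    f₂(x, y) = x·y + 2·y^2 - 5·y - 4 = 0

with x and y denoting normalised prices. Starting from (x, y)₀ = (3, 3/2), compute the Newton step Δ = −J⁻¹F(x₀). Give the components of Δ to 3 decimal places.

(-3.368, 1.888)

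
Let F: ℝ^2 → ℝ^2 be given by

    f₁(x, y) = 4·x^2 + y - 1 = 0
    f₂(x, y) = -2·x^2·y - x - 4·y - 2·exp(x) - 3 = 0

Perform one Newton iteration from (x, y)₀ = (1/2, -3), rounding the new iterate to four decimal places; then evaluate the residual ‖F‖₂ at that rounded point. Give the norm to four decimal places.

At (1/2, -3): F = (-3.0000, 6.702557).
Jacobian J = [[8·x, 1], [-4·x·y - 2·exp(x) - 1, -2·x^2 - 4]].
At the point, J = [[4.0000, 1.0000], [1.702557, -4.5000]] (det J = -19.702557).
Solving J·Δ = −F gives Δ = (0.3450, 1.6200).
Then the next iterate is (x, y)₁ = (0.8450, -1.3800).
Re-evaluating at (0.8450, -1.3800): F = (0.4761, -1.010247), so ‖F‖₂ = 1.1168.

1.1168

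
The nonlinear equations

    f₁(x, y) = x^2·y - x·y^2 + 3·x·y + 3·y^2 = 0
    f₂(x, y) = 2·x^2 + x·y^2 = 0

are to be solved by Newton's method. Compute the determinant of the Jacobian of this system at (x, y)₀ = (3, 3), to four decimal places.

J = [[2·x·y - y^2 + 3·y, x^2 - 2·x·y + 3·x + 6·y], [4·x + y^2, 2·x·y]].
At the point, J = [[18.0000, 18.0000], [21.0000, 18.0000]].
det J = -54.0000.

-54.0000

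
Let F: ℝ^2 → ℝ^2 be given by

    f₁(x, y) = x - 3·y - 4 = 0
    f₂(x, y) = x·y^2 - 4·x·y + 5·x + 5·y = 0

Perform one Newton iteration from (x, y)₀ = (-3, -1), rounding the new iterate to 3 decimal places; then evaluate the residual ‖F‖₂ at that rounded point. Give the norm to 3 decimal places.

2.111

At (-3, -1): F = (-4.000, -35.000).
Jacobian J = [[1, -3], [y^2 - 4·y + 5, 2·x·y - 4·x + 5]].
At the point, J = [[1.000, -3.000], [10.000, 23.000]] (det J = 53.000).
Solving J·Δ = −F gives Δ = (3.717, -0.094).
Then the next iterate is (x, y)₁ = (0.717, -1.094).
Re-evaluating at (0.717, -1.094): F = (-0.001, 2.11072), so ‖F‖₂ = 2.111.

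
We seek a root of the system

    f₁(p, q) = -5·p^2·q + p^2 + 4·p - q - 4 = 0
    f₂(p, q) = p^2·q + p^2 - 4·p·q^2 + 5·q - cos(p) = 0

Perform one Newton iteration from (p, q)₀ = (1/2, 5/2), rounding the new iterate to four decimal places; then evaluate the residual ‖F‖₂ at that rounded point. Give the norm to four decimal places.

1929.6013

At (1/2, 5/2): F = (-7.3750, -0.002583).
Jacobian J = [[-10·p·q + 2·p + 4, -5·p^2 - 1], [2·p·q + 2·p - 4·q^2 + sin(p), p^2 - 8·p·q + 5]].
At the point, J = [[-7.5000, -2.2500], [-21.020574, -4.7500]] (det J = -11.671293).
Solving J·Δ = −F gives Δ = (3.0010, -13.2811).
Then the next iterate is (p, q)₁ = (3.5010, -10.7811).
Re-evaluating at (3.5010, -10.7811): F = (693.761868, -1800.570916), so ‖F‖₂ = 1929.6013.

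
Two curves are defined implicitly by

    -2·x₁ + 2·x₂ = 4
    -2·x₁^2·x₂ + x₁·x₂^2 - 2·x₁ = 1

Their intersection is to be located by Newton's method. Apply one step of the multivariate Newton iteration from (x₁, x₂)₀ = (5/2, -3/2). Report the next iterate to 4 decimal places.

At (5/2, -3/2): F = (-12.0000, 18.3750).
Jacobian J = [[-2, 2], [-4·x₁·x₂ + x₂^2 - 2, -2·x₁^2 + 2·x₁·x₂]].
At the point, J = [[-2.0000, 2.0000], [15.2500, -20.0000]] (det J = 9.5000).
Solving J·Δ = −F gives Δ = (-21.3947, -15.3947).
Then the next iterate is (x₁, x₂)₁ = (-18.8947, -16.8947).

(-18.8947, -16.8947)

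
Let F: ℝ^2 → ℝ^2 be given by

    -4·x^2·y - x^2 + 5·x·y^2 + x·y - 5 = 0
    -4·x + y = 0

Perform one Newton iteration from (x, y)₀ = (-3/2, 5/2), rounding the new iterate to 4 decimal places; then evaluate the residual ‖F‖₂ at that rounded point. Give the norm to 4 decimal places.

87.6381

At (-3/2, 5/2): F = (-80.3750, 8.5000).
Jacobian J = [[-8·x·y - 2·x + 5·y^2 + y, -4·x^2 + 10·x·y + x], [-4, 1]].
At the point, J = [[66.7500, -48.0000], [-4.0000, 1.0000]] (det J = -125.2500).
Solving J·Δ = −F gives Δ = (2.6158, 1.9631).
Then the next iterate is (x, y)₁ = (1.1158, 4.4631).
Re-evaluating at (1.1158, 4.4631): F = (87.638068, -0.0001), so ‖F‖₂ = 87.6381.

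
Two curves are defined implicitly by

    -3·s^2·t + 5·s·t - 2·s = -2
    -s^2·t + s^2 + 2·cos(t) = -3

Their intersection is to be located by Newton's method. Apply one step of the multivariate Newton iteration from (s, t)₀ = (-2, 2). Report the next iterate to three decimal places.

(-0.159, 2.951)

At (-2, 2): F = (-38.000, -1.83229).
Jacobian J = [[-6·s·t + 5·t - 2, -3·s^2 + 5·s], [-2·s·t + 2·s, -s^2 - 2·sin(t)]].
At the point, J = [[32.000, -22.000], [4.000, -5.81859]] (det J = -98.19504).
Solving J·Δ = −F gives Δ = (1.841, 0.951).
Then the next iterate is (s, t)₁ = (-0.159, 2.951).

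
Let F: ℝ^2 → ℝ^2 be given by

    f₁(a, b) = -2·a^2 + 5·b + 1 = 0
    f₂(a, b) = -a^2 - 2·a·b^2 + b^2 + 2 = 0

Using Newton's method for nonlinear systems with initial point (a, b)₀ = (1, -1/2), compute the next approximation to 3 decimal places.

(1.853, 0.882)

At (1, -1/2): F = (-3.500, 0.750).
Jacobian J = [[-4·a, 5], [-2·a - 2·b^2, -4·a·b + 2·b]].
At the point, J = [[-4.000, 5.000], [-2.500, 1.000]] (det J = 8.500).
Solving J·Δ = −F gives Δ = (0.853, 1.382).
Then the next iterate is (a, b)₁ = (1.853, 0.882).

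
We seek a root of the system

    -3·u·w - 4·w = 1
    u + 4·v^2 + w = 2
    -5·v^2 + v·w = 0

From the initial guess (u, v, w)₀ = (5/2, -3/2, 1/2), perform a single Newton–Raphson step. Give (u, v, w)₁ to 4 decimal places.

(1.7122, -0.7727, 0.0158)

At (5/2, -3/2, 1/2): F = (-6.7500, 10.0000, -12.0000).
Jacobian J = [[-3·w, 0, -3·u - 4], [1, 8·v, 1], [0, -10·v + w, v]].
At the point, J = [[-1.5000, 0.0000, -11.5000], [1.0000, -12.0000, 1.0000], [0.0000, 15.5000, -1.5000]] (det J = -182.0000).
Solving J·Δ = −F gives Δ = (-0.7878, 0.7273, -0.4842).
Then the next iterate is (u, v, w)₁ = (1.7122, -0.7727, 0.0158).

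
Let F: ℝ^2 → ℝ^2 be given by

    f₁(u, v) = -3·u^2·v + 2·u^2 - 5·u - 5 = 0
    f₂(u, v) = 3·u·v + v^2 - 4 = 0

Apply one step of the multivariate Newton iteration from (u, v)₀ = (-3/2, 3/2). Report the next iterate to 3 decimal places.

At (-3/2, 3/2): F = (-3.125, -8.500).
Jacobian J = [[-6·u·v + 4·u - 5, -3·u^2], [3·v, 3·u + 2·v]].
At the point, J = [[2.500, -6.750], [4.500, -1.500]] (det J = 26.625).
Solving J·Δ = −F gives Δ = (1.979, 0.270).
Then the next iterate is (u, v)₁ = (0.479, 1.770).

(0.479, 1.770)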